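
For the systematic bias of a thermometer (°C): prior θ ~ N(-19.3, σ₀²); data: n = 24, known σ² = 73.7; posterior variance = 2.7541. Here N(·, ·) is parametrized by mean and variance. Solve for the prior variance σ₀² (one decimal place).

σ₀² = 26.7

For the Normal–Normal model with known σ², precisions add: τ_n = τ₀ + n/σ².
So 1/σ₀² = 1/2.7541 − 24/73.7 = 0.363095 − 0.325645 = 0.037450.
Hence σ₀² = 1/0.037450 ≈ 26.7.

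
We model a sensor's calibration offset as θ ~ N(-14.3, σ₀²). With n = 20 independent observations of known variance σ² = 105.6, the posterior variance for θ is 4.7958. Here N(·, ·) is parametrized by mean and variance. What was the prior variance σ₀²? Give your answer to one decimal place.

Posterior precision equals prior precision plus data precision: 1/σ_n² = 1/σ₀² + n/σ².
So 1/σ₀² = 1/4.7958 − 20/105.6 = 0.208516 − 0.189394 = 0.019122.
Hence σ₀² = 1/0.019122 ≈ 52.3.

σ₀² = 52.3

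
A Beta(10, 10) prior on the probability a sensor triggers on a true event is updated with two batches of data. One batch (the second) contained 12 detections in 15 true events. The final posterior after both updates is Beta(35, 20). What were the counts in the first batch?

Because Beta–binomial updating is additive in the counts, the combined data contributed (α_post−α_prior, β_post−β_prior) successes and failures.
Total across both batches: 35−10=25 detections, 20−10=10 misses.
Subtract the second batch: 25−12=13 detections and 10−3=7 misses.

13 detections and 7 misses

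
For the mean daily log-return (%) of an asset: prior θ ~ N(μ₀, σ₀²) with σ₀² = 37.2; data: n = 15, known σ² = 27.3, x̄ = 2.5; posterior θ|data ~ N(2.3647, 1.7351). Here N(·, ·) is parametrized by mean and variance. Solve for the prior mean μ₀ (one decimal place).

The posterior mean is a precision-weighted average: μ_n = (τ₀μ₀ + τ_data·x̄)/(τ₀+τ_data), with τ₀=1/σ₀² and τ_data=n/σ².
Here τ₀ = 1/37.2 = 0.026882 and τ_data = 15/27.3 = 0.549451, so τ_n = 0.576333.
Rearranging for μ₀: μ₀ = (μ_n·τ_n − τ_data·x̄)/τ₀ = (2.3647·0.576333 − 0.549451·2.5) / 0.026882 = -0.010773/0.026882 ≈ -0.4.

μ₀ = -0.4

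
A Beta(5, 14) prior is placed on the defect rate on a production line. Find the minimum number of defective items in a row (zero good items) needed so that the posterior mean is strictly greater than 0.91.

After k defective items and 0 good items the posterior is Beta(5+k, 14), with mean (5+k)/(5+14+k).
Set (5+k)/(19+k) > 0.91 and solve: k > (0.91·19 − 5)/(1 − 0.91) = 136.556.
The smallest integer exceeding 136.556 is 137.

k = 137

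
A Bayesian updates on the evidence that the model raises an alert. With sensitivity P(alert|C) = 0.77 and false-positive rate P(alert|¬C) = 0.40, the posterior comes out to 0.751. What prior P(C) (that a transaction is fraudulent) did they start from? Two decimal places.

Bayes' rule in odds form gives O(C|E) = O(C)·[P(E|C)/P(E|¬C)], hence O(C) = O(C|E)/LR.
Posterior odds = 0.751/(1−0.751) = 3.0161. LR = 0.77/0.40 = 1.9250.
Prior odds = 3.0161/1.9250 = 1.5668, so P(C) = 1.5668/(1+1.5668) ≈ 0.61.

P(C) = 0.61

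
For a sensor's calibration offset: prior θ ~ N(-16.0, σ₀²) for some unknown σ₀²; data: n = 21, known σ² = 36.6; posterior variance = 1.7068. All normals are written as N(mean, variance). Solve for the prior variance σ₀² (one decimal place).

σ₀² = 82.5

Posterior precision equals prior precision plus data precision: 1/σ_n² = 1/σ₀² + n/σ².
So 1/σ₀² = 1/1.7068 − 21/36.6 = 0.585892 − 0.573770 = 0.012122.
Hence σ₀² = 1/0.012122 ≈ 82.5.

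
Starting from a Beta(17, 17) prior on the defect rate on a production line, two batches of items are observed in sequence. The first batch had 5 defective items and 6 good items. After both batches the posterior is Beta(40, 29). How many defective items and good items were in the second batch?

Sequential conjugate updates are equivalent to a single update on the pooled data, so total successes = posterior α − prior α and total failures = posterior β − prior β.
Total across both batches: 40−17=23 defective items, 29−17=12 good items.
Subtract the first batch: 23−5=18 defective items and 12−6=6 good items.

18 defective items and 6 good items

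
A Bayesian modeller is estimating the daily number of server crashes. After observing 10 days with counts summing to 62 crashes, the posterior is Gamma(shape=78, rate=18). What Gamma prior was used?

Gamma(shape=16, rate=8)

A Gamma(α, β) prior (rate parametrization) on a Poisson rate with n observations summing to S gives posterior Gamma(α+S, β+n).
So α = 78 − 62 = 16 and β = 18 − 10 = 8.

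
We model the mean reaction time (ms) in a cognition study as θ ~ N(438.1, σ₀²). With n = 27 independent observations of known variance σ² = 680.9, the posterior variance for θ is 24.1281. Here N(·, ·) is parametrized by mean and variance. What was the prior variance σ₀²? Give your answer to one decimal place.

Posterior precision equals prior precision plus data precision: 1/σ_n² = 1/σ₀² + n/σ².
So 1/σ₀² = 1/24.1281 − 27/680.9 = 0.041445 − 0.039653 = 0.001792.
Hence σ₀² = 1/0.001792 ≈ 558.0.

σ₀² = 558.0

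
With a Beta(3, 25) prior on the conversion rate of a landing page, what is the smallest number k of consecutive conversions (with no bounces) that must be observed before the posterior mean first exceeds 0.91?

k = 250

After k conversions and 0 bounces the posterior is Beta(3+k, 25), with mean (3+k)/(3+25+k).
Set (3+k)/(28+k) > 0.91 and solve: k > (0.91·28 − 3)/(1 − 0.91) = 249.778.
The smallest integer exceeding 249.778 is 250, and checking k=250: (253)/(278) = 0.9101 > 0.91.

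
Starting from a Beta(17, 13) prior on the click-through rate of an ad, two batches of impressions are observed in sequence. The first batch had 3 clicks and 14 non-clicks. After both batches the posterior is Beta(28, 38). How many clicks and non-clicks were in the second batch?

8 clicks and 11 non-clicks

Sequential conjugate updates are equivalent to a single update on the pooled data, so total successes = posterior α − prior α and total failures = posterior β − prior β.
Total across both batches: 28−17=11 clicks, 38−13=25 non-clicks.
Subtract the first batch: 11−3=8 clicks and 25−14=11 non-clicks.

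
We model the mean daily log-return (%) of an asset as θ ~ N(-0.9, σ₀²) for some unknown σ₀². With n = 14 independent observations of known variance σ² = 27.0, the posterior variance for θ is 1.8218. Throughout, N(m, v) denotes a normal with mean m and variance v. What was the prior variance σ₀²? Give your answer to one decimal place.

Posterior precision equals prior precision plus data precision: 1/σ_n² = 1/σ₀² + n/σ².
So 1/σ₀² = 1/1.8218 − 14/27.0 = 0.548908 − 0.518519 = 0.030389.
Hence σ₀² = 1/0.030389 ≈ 32.9.

σ₀² = 32.9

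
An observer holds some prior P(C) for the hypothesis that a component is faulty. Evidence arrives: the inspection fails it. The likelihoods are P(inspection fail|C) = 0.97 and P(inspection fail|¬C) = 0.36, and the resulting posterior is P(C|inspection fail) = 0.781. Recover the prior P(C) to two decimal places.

P(C) = 0.57

Bayes' rule in odds form gives O(C|E) = O(C)·[P(E|C)/P(E|¬C)], hence O(C) = O(C|E)/LR.
Posterior odds = 0.781/(1−0.781) = 3.5662. LR = 0.97/0.36 = 2.6944.
Prior odds = 3.5662/2.6944 = 1.3236, so P(C) = 1.3236/(1+1.3236) ≈ 0.57.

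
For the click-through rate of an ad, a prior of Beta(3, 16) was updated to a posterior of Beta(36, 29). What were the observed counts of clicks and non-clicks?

33 clicks and 13 non-clicks

Under Beta–binomial conjugacy the posterior parameters are (α+s, β+f).
So s = 36 − 3 = 33 and f = 29 − 16 = 13.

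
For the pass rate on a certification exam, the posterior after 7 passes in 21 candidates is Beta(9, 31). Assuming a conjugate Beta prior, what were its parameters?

Beta is conjugate to the binomial likelihood: posterior = Beta(α+s, β+f).
Subtract the data counts: 9−7=2, 31−14=17.

Beta(2, 17)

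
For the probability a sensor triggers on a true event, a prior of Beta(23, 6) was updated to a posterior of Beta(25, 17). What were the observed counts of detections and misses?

A Beta(a, b) prior with s successes and f failures in binomial data gives a Beta(a+s, b+f) posterior.
Match parameters: s=25−23=2, f=17−6=11.

2 detections and 11 misses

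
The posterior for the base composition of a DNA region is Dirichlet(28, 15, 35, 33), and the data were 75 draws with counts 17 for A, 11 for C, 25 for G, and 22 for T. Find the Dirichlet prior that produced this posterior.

For a Dirichlet(α) prior with multinomial counts c, the posterior is Dirichlet(α + c) componentwise.
Subtract each count from the matching posterior parameter: 28−17=11, 15−11=4, 35−25=10, 33−22=11.

Dirichlet(11, 4, 10, 11)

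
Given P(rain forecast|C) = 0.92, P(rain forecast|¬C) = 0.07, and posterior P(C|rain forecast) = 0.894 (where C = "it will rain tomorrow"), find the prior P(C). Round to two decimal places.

In odds form, posterior odds = prior odds × likelihood ratio, so prior odds = posterior odds ÷ LR.
Posterior odds = 0.894/(1−0.894) = 8.4340. LR = 0.92/0.07 = 13.1429.
Prior odds = 8.4340/13.1429 = 0.6417, so P(C) = 0.6417/(1+0.6417) ≈ 0.39.

P(C) = 0.39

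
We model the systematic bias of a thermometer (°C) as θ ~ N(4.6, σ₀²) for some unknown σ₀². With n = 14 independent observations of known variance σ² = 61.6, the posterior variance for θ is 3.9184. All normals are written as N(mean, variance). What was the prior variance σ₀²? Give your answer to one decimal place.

Posterior precision equals prior precision plus data precision: 1/σ_n² = 1/σ₀² + n/σ².
So 1/σ₀² = 1/3.9184 − 14/61.6 = 0.255206 − 0.227273 = 0.027933.
Hence σ₀² = 1/0.027933 ≈ 35.8.

σ₀² = 35.8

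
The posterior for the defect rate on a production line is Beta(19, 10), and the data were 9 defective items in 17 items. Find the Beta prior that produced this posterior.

Beta(10, 2)

Beta is conjugate to the binomial likelihood: posterior = Beta(α+s, β+f).
So α = 19 − 9 = 10 and β = 10 − 8 = 2.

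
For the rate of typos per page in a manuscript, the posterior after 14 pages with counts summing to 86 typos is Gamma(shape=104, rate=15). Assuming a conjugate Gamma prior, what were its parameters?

Gamma(shape=18, rate=1)

A Gamma(α, β) prior (rate parametrization) on a Poisson rate with n observations summing to S gives posterior Gamma(α+S, β+n).
So α = 104 − 86 = 18 and β = 15 − 14 = 1.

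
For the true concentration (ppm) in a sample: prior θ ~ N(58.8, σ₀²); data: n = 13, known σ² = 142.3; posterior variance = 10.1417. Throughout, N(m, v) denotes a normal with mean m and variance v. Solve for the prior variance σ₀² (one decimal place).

σ₀² = 138.0

Posterior precision equals prior precision plus data precision: 1/σ_n² = 1/σ₀² + n/σ².
So 1/σ₀² = 1/10.1417 − 13/142.3 = 0.098603 − 0.091356 = 0.007247.
Hence σ₀² = 1/0.007247 ≈ 138.0.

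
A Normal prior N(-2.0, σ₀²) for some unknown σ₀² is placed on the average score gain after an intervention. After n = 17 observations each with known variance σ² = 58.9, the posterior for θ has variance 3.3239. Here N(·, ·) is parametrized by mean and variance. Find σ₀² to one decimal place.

σ₀² = 81.8

Posterior precision equals prior precision plus data precision: 1/σ_n² = 1/σ₀² + n/σ².
So 1/σ₀² = 1/3.3239 − 17/58.9 = 0.300851 − 0.288625 = 0.012226.
Hence σ₀² = 1/0.012226 ≈ 81.8.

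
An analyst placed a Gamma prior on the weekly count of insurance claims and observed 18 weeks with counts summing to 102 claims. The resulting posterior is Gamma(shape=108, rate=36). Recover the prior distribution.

A Gamma(α, β) prior (rate parametrization) on a Poisson rate with n observations summing to S gives posterior Gamma(α+S, β+n).
So α = 108 − 102 = 6 and β = 36 − 18 = 18.

Gamma(shape=6, rate=18)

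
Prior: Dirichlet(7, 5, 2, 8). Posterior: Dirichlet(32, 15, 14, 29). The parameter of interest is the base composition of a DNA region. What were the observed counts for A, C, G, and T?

counts (25, 10, 12, 21)

For a Dirichlet(α) prior with multinomial counts c, the posterior is Dirichlet(α + c) componentwise.
Counts are posterior − prior componentwise: 32−7=25, 15−5=10, 14−2=12, 29−8=21.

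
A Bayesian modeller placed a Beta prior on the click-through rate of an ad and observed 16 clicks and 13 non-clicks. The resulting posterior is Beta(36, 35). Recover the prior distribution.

Beta(20, 22)

Beta is conjugate to the binomial likelihood: posterior = Beta(α+s, β+f).
So α = 36 − 16 = 20 and β = 35 − 13 = 22.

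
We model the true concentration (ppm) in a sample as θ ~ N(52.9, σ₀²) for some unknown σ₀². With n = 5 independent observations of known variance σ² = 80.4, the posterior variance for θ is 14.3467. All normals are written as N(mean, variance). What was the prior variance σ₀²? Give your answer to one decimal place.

σ₀² = 133.1

For the Normal–Normal model with known σ², precisions add: τ_n = τ₀ + n/σ².
So 1/σ₀² = 1/14.3467 − 5/80.4 = 0.069702 − 0.062189 = 0.007513.
Hence σ₀² = 1/0.007513 ≈ 133.1.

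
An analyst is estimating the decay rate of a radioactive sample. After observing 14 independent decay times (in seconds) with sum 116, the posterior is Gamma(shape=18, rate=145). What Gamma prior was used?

For an exponential likelihood with a Gamma(α, β) prior on the rate, n observations with total T give posterior Gamma(α+n, β+T).
So α = 18 − 14 = 4 and β = 145 − 116 = 29.

Gamma(shape=4, rate=29)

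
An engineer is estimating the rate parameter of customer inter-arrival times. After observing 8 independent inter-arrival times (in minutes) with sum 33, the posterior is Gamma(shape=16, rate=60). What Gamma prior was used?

Gamma(shape=8, rate=27)

Gamma–exponential conjugacy: posterior shape = α + n, posterior rate = β + Σtᵢ.
So α = 16 − 8 = 8 and β = 60 − 33 = 27.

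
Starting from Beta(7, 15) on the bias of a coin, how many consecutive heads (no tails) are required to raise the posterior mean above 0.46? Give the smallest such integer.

After k heads and 0 tails the posterior is Beta(7+k, 15), with mean (7+k)/(7+15+k).
Set (7+k)/(22+k) > 0.46 and solve: k > (0.46·22 − 7)/(1 − 0.46) = 5.778.
The smallest integer exceeding 5.778 is 6, and checking k=6: (13)/(28) = 0.4643 > 0.46.

k = 6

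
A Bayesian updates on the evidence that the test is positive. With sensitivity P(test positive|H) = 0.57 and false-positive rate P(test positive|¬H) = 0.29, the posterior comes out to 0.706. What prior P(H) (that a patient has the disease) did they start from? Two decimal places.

P(H) = 0.55

In odds form, posterior odds = prior odds × likelihood ratio, so prior odds = posterior odds ÷ LR.
Posterior odds = 0.706/(1−0.706) = 2.4014. LR = 0.57/0.29 = 1.9655.
Prior odds = 2.4014/1.9655 = 1.2218, so P(H) = 1.2218/(1+1.2218) ≈ 0.55.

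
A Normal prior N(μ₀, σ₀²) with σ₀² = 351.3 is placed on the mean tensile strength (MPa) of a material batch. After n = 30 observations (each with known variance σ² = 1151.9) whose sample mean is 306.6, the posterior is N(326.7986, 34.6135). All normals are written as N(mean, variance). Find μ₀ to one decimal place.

μ₀ = 511.6

With known observation variance, the Normal–Normal posterior has precision τ_n = τ₀ + n/σ² and mean μ_n = (τ₀μ₀ + (n/σ²)x̄)/τ_n.
Here τ₀ = 1/351.3 = 0.002847 and τ_data = 30/1151.9 = 0.026044, so τ_n = 0.028891.
Rearranging for μ₀: μ₀ = (μ_n·τ_n − τ_data·x̄)/τ₀ = (326.7986·0.028891 − 0.026044·306.6) / 0.002847 = 1.456448/0.002847 ≈ 511.6.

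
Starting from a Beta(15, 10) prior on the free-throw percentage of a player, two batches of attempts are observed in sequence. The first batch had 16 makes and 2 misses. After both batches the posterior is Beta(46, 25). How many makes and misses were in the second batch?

15 makes and 13 misses

Sequential conjugate updates are equivalent to a single update on the pooled data, so total successes = posterior α − prior α and total failures = posterior β − prior β.
Total across both batches: 46−15=31 makes, 25−10=15 misses.
Subtract the first batch: 31−16=15 makes and 15−2=13 misses.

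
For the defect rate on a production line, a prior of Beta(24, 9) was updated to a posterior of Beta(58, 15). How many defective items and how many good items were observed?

Beta is conjugate to the binomial likelihood: posterior = Beta(α+s, β+f).
So s = 58 − 24 = 34 and f = 15 − 9 = 6.

34 defective items and 6 good items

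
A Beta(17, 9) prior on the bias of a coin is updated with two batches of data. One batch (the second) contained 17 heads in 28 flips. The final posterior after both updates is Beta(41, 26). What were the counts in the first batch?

7 heads and 6 tails

Sequential conjugate updates are equivalent to a single update on the pooled data, so total successes = posterior α − prior α and total failures = posterior β − prior β.
Total across both batches: 41−17=24 heads, 26−9=17 tails.
Subtract the second batch: 24−17=7 heads and 17−11=6 tails.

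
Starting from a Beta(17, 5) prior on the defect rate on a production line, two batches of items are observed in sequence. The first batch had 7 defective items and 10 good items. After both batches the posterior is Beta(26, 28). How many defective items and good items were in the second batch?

Sequential conjugate updates are equivalent to a single update on the pooled data, so total successes = posterior α − prior α and total failures = posterior β − prior β.
Total across both batches: 26−17=9 defective items, 28−5=23 good items.
Subtract the first batch: 9−7=2 defective items and 23−10=13 good items.

2 defective items and 13 good items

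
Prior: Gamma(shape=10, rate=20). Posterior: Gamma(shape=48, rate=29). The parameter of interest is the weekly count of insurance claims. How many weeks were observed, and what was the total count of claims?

Gamma–Poisson conjugacy: posterior shape = α + Σxᵢ, posterior rate = β + n.
Matching: Σxᵢ = 48 − 10 = 38 and n = 29 − 20 = 9.

n = 9 weeks with total 38 claims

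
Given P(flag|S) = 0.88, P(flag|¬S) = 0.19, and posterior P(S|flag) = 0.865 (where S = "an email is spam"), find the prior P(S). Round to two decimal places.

In odds form, posterior odds = prior odds × likelihood ratio, so prior odds = posterior odds ÷ LR.
Posterior odds = 0.865/(1−0.865) = 6.4074. LR = 0.88/0.19 = 4.6316.
Prior odds = 6.4074/4.6316 = 1.3834, so P(S) = 1.3834/(1+1.3834) ≈ 0.58.

P(S) = 0.58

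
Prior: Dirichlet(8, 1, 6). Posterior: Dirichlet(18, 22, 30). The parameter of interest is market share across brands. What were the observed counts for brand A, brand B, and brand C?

counts (10, 21, 24)

For a Dirichlet(α) prior with multinomial counts c, the posterior is Dirichlet(α + c) componentwise.
Counts are posterior − prior componentwise: 18−8=10, 22−1=21, 30−6=24.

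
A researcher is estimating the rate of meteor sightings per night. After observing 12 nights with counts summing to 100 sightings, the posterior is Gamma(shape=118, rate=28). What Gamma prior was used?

Gamma(shape=18, rate=16)

Gamma–Poisson conjugacy: posterior shape = α + Σxᵢ, posterior rate = β + n.
So α = 118 − 100 = 18 and β = 28 − 12 = 16.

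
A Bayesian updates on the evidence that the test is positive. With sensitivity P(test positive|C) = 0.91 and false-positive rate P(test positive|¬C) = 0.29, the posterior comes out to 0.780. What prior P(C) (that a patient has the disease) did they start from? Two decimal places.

Bayes' rule in odds form gives O(C|E) = O(C)·[P(E|C)/P(E|¬C)], hence O(C) = O(C|E)/LR.
Posterior odds = 0.780/(1−0.780) = 3.5455. LR = 0.91/0.29 = 3.1379.
Prior odds = 3.5455/3.1379 = 1.1299, so P(C) = 1.1299/(1+1.1299) ≈ 0.53.

P(C) = 0.53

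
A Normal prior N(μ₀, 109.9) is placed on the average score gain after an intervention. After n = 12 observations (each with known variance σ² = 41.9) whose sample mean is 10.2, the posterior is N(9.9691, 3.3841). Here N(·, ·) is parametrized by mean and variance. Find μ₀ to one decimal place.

The posterior mean is a precision-weighted average: μ_n = (τ₀μ₀ + τ_data·x̄)/(τ₀+τ_data), with τ₀=1/σ₀² and τ_data=n/σ².
Here τ₀ = 1/109.9 = 0.009099 and τ_data = 12/41.9 = 0.286396, so τ_n = 0.295495.
Rearranging for μ₀: μ₀ = (μ_n·τ_n − τ_data·x̄)/τ₀ = (9.9691·0.295495 − 0.286396·10.2) / 0.009099 = 0.024580/0.009099 ≈ 2.7.

μ₀ = 2.7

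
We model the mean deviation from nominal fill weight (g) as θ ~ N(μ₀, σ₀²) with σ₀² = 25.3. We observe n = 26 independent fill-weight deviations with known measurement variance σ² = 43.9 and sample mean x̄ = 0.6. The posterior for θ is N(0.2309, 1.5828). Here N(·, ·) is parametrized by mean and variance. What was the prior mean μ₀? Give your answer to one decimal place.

With known observation variance, the Normal–Normal posterior has precision τ_n = τ₀ + n/σ² and mean μ_n = (τ₀μ₀ + (n/σ²)x̄)/τ_n.
Here τ₀ = 1/25.3 = 0.039526 and τ_data = 26/43.9 = 0.592255, so τ_n = 0.631781.
Rearranging for μ₀: μ₀ = (μ_n·τ_n − τ_data·x̄)/τ₀ = (0.2309·0.631781 − 0.592255·0.6) / 0.039526 = -0.209475/0.039526 ≈ -5.3.

μ₀ = -5.3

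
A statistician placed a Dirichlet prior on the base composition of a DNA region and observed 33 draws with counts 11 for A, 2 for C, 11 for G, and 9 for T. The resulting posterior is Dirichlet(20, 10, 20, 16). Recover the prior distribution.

Dirichlet(9, 8, 9, 7)

For a Dirichlet(α) prior with multinomial counts c, the posterior is Dirichlet(α + c) componentwise.
Subtract each count from the matching posterior parameter: 20−11=9, 10−2=8, 20−11=9, 16−9=7.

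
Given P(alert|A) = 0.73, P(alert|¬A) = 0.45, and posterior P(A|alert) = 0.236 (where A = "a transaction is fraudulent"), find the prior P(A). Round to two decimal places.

P(A) = 0.16

Bayes' rule in odds form gives O(A|E) = O(A)·[P(E|A)/P(E|¬A)], hence O(A) = O(A|E)/LR.
Posterior odds = 0.236/(1−0.236) = 0.3089. LR = 0.73/0.45 = 1.6222.
Prior odds = 0.3089/1.6222 = 0.1904, so P(A) = 0.1904/(1+0.1904) ≈ 0.16.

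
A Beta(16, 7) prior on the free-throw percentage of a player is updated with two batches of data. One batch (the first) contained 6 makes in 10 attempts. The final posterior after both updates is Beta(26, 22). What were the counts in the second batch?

Sequential conjugate updates are equivalent to a single update on the pooled data, so total successes = posterior α − prior α and total failures = posterior β − prior β.
Total across both batches: 26−16=10 makes, 22−7=15 misses.
Subtract the first batch: 10−6=4 makes and 15−4=11 misses.

4 makes and 11 misses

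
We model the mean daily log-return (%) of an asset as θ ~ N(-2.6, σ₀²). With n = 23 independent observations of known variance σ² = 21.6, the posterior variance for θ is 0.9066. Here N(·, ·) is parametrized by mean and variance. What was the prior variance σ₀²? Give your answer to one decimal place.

Posterior precision equals prior precision plus data precision: 1/σ_n² = 1/σ₀² + n/σ².
So 1/σ₀² = 1/0.9066 − 23/21.6 = 1.103022 − 1.064815 = 0.038207.
Hence σ₀² = 1/0.038207 ≈ 26.2.

σ₀² = 26.2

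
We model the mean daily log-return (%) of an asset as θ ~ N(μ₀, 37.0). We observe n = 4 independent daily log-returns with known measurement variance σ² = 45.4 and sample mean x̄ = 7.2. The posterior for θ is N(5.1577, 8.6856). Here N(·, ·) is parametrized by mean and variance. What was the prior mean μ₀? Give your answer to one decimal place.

With known observation variance, the Normal–Normal posterior has precision τ_n = τ₀ + n/σ² and mean μ_n = (τ₀μ₀ + (n/σ²)x̄)/τ_n.
Here τ₀ = 1/37.0 = 0.027027 and τ_data = 4/45.4 = 0.088106, so τ_n = 0.115133.
Rearranging for μ₀: μ₀ = (μ_n·τ_n − τ_data·x̄)/τ₀ = (5.1577·0.115133 − 0.088106·7.2) / 0.027027 = -0.040542/0.027027 ≈ -1.5.

μ₀ = -1.5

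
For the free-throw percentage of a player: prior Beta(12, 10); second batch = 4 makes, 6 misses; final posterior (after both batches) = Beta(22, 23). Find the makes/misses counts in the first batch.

Because Beta–binomial updating is additive in the counts, the combined data contributed (α_post−α_prior, β_post−β_prior) successes and failures.
Total across both batches: 22−12=10 makes, 23−10=13 misses.
Subtract the second batch: 10−4=6 makes and 13−6=7 misses.

6 makes and 7 misses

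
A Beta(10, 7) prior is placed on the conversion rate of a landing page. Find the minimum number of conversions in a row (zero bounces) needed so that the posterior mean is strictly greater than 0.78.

After k conversions and 0 bounces the posterior is Beta(10+k, 7), with mean (10+k)/(10+7+k).
Set (10+k)/(17+k) > 0.78 and solve: k > (0.78·17 − 10)/(1 − 0.78) = 14.818.
The smallest integer exceeding 14.818 is 15, and checking k=15: (25)/(32) = 0.7812 > 0.78.

k = 15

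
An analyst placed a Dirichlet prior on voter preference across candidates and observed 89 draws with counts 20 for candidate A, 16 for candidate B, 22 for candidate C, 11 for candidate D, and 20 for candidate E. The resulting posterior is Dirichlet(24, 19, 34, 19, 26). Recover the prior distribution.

Dirichlet(4, 3, 12, 8, 6)

For a Dirichlet(α) prior with multinomial counts c, the posterior is Dirichlet(α + c) componentwise.
Subtract each count from the matching posterior parameter: 24−20=4, 19−16=3, 34−22=12, 19−11=8, 26−20=6.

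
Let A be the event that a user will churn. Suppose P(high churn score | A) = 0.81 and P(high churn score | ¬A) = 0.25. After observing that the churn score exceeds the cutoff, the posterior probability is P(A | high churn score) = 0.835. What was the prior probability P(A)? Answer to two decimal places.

Bayes' rule in odds form gives O(A|E) = O(A)·[P(E|A)/P(E|¬A)], hence O(A) = O(A|E)/LR.
Posterior odds = 0.835/(1−0.835) = 5.0606. LR = 0.81/0.25 = 3.2400.
Prior odds = 5.0606/3.2400 = 1.5619, so P(A) = 1.5619/(1+1.5619) ≈ 0.61.

P(A) = 0.61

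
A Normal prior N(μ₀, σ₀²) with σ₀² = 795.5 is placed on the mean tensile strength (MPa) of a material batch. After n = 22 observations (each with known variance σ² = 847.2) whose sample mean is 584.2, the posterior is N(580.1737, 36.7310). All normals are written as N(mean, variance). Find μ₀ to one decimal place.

With known observation variance, the Normal–Normal posterior has precision τ_n = τ₀ + n/σ² and mean μ_n = (τ₀μ₀ + (n/σ²)x̄)/τ_n.
Here τ₀ = 1/795.5 = 0.001257 and τ_data = 22/847.2 = 0.025968, so τ_n = 0.027225.
Rearranging for μ₀: μ₀ = (μ_n·τ_n − τ_data·x̄)/τ₀ = (580.1737·0.027225 − 0.025968·584.2) / 0.001257 = 0.624723/0.001257 ≈ 497.0.

μ₀ = 497.0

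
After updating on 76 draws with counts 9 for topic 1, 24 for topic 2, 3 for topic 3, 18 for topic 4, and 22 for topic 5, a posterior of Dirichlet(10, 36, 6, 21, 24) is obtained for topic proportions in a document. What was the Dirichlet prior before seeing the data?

Dirichlet(1, 12, 3, 3, 2)

For a Dirichlet(α) prior with multinomial counts c, the posterior is Dirichlet(α + c) componentwise.
Subtract each count from the matching posterior parameter: 10−9=1, 36−24=12, 6−3=3, 21−18=3, 24−22=2.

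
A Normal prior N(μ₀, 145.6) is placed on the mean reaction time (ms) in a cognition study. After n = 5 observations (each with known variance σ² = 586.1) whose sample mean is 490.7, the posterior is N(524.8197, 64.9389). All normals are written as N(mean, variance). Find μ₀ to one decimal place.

With known observation variance, the Normal–Normal posterior has precision τ_n = τ₀ + n/σ² and mean μ_n = (τ₀μ₀ + (n/σ²)x̄)/τ_n.
Here τ₀ = 1/145.6 = 0.006868 and τ_data = 5/586.1 = 0.008531, so τ_n = 0.015399.
Rearranging for μ₀: μ₀ = (μ_n·τ_n − τ_data·x̄)/τ₀ = (524.8197·0.015399 − 0.008531·490.7) / 0.006868 = 3.895537/0.006868 ≈ 567.2.

μ₀ = 567.2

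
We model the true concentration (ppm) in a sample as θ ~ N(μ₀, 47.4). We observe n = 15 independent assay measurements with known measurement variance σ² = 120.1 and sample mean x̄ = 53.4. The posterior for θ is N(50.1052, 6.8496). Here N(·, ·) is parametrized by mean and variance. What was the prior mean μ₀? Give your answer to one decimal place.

μ₀ = 30.6

With known observation variance, the Normal–Normal posterior has precision τ_n = τ₀ + n/σ² and mean μ_n = (τ₀μ₀ + (n/σ²)x̄)/τ_n.
Here τ₀ = 1/47.4 = 0.021097 and τ_data = 15/120.1 = 0.124896, so τ_n = 0.145993.
Rearranging for μ₀: μ₀ = (μ_n·τ_n − τ_data·x̄)/τ₀ = (50.1052·0.145993 − 0.124896·53.4) / 0.021097 = 0.645562/0.021097 ≈ 30.6.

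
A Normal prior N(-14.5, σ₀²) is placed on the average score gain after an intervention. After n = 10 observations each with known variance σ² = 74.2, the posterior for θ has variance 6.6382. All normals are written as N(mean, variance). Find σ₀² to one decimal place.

σ₀² = 63.0

Posterior precision equals prior precision plus data precision: 1/σ_n² = 1/σ₀² + n/σ².
So 1/σ₀² = 1/6.6382 − 10/74.2 = 0.150643 − 0.134771 = 0.015872.
Hence σ₀² = 1/0.015872 ≈ 63.0.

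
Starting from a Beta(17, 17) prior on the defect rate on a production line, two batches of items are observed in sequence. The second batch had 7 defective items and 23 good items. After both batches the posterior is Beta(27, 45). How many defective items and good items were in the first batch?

Because Beta–binomial updating is additive in the counts, the combined data contributed (α_post−α_prior, β_post−β_prior) successes and failures.
Total across both batches: 27−17=10 defective items, 45−17=28 good items.
Subtract the second batch: 10−7=3 defective items and 28−23=5 good items.

3 defective items and 5 good items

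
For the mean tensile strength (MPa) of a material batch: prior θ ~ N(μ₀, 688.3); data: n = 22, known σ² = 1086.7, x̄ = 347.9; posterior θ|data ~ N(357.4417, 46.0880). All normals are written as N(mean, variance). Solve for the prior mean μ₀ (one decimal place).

The posterior mean is a precision-weighted average: μ_n = (τ₀μ₀ + τ_data·x̄)/(τ₀+τ_data), with τ₀=1/σ₀² and τ_data=n/σ².
Here τ₀ = 1/688.3 = 0.001453 and τ_data = 22/1086.7 = 0.020245, so τ_n = 0.021698.
Rearranging for μ₀: μ₀ = (μ_n·τ_n − τ_data·x̄)/τ₀ = (357.4417·0.021698 − 0.020245·347.9) / 0.001453 = 0.712535/0.001453 ≈ 490.4.

μ₀ = 490.4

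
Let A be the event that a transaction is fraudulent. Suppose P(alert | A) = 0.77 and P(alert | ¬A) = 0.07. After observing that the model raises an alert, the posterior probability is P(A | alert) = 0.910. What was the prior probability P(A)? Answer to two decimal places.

In odds form, posterior odds = prior odds × likelihood ratio, so prior odds = posterior odds ÷ LR.
Posterior odds = 0.910/(1−0.910) = 10.1111. LR = 0.77/0.07 = 11.0000.
Prior odds = 10.1111/11.0000 = 0.9192, so P(A) = 0.9192/(1+0.9192) ≈ 0.48.

P(A) = 0.48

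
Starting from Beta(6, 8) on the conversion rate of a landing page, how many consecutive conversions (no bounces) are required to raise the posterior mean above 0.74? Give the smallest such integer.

After k conversions and 0 bounces the posterior is Beta(6+k, 8), with mean (6+k)/(6+8+k).
Set (6+k)/(14+k) > 0.74 and solve: k > (0.74·14 − 6)/(1 − 0.74) = 16.769.
The smallest integer exceeding 16.769 is 17.

k = 17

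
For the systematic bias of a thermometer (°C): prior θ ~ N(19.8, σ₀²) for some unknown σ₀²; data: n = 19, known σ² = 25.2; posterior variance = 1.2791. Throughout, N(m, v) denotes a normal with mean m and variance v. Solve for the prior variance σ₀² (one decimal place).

For the Normal–Normal model with known σ², precisions add: τ_n = τ₀ + n/σ².
So 1/σ₀² = 1/1.2791 − 19/25.2 = 0.781800 − 0.753968 = 0.027832.
Hence σ₀² = 1/0.027832 ≈ 35.9.

σ₀² = 35.9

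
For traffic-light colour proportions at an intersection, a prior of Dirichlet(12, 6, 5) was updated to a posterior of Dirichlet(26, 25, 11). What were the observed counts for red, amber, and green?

counts (14, 19, 6)

For a Dirichlet(α) prior with multinomial counts c, the posterior is Dirichlet(α + c) componentwise.
Counts are posterior − prior componentwise: 26−12=14, 25−6=19, 11−5=6.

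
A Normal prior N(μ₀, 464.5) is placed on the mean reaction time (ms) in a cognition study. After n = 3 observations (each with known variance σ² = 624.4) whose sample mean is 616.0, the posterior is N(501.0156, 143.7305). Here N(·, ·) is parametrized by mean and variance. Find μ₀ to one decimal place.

The posterior mean is a precision-weighted average: μ_n = (τ₀μ₀ + τ_data·x̄)/(τ₀+τ_data), with τ₀=1/σ₀² and τ_data=n/σ².
Here τ₀ = 1/464.5 = 0.002153 and τ_data = 3/624.4 = 0.004805, so τ_n = 0.006958.
Rearranging for μ₀: μ₀ = (μ_n·τ_n − τ_data·x̄)/τ₀ = (501.0156·0.006958 − 0.004805·616.0) / 0.002153 = 0.526187/0.002153 ≈ 244.4.

μ₀ = 244.4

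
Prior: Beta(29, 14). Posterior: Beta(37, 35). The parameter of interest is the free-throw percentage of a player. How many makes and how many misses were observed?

Under Beta–binomial conjugacy the posterior parameters are (a+s, b+f).
So s = 37 − 29 = 8 and f = 35 − 14 = 21.

8 makes and 21 misses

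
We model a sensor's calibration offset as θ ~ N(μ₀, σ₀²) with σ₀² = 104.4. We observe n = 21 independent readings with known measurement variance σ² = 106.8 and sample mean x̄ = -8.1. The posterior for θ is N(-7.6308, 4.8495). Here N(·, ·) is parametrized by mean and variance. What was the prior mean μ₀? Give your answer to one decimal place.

With known observation variance, the Normal–Normal posterior has precision τ_n = τ₀ + n/σ² and mean μ_n = (τ₀μ₀ + (n/σ²)x̄)/τ_n.
Here τ₀ = 1/104.4 = 0.009579 and τ_data = 21/106.8 = 0.196629, so τ_n = 0.206208.
Rearranging for μ₀: μ₀ = (μ_n·τ_n − τ_data·x̄)/τ₀ = (-7.6308·0.206208 − 0.196629·-8.1) / 0.009579 = 0.019163/0.009579 ≈ 2.0.

μ₀ = 2.0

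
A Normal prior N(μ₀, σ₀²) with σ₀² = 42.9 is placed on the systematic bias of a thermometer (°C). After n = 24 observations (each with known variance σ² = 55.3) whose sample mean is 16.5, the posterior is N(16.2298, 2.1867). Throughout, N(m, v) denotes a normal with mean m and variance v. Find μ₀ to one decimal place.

With known observation variance, the Normal–Normal posterior has precision τ_n = τ₀ + n/σ² and mean μ_n = (τ₀μ₀ + (n/σ²)x̄)/τ_n.
Here τ₀ = 1/42.9 = 0.023310 and τ_data = 24/55.3 = 0.433996, so τ_n = 0.457306.
Rearranging for μ₀: μ₀ = (μ_n·τ_n − τ_data·x̄)/τ₀ = (16.2298·0.457306 − 0.433996·16.5) / 0.023310 = 0.261051/0.023310 ≈ 11.2.

μ₀ = 11.2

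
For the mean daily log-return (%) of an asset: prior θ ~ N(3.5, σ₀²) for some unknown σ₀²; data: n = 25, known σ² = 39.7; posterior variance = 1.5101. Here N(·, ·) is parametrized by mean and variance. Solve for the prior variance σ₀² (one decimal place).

σ₀² = 30.8

For the Normal–Normal model with known σ², precisions add: τ_n = τ₀ + n/σ².
So 1/σ₀² = 1/1.5101 − 25/39.7 = 0.662208 − 0.629723 = 0.032485.
Hence σ₀² = 1/0.032485 ≈ 30.8.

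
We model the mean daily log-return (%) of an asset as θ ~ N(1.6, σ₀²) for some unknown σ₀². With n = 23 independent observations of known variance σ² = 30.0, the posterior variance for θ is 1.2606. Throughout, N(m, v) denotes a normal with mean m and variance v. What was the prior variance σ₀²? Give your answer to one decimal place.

σ₀² = 37.6

For the Normal–Normal model with known σ², precisions add: τ_n = τ₀ + n/σ².
So 1/σ₀² = 1/1.2606 − 23/30.0 = 0.793273 − 0.766667 = 0.026606.
Hence σ₀² = 1/0.026606 ≈ 37.6.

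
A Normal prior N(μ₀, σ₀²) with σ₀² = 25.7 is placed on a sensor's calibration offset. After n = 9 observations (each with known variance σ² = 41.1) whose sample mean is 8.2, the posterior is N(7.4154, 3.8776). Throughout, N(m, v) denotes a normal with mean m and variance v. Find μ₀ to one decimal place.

The posterior mean is a precision-weighted average: μ_n = (τ₀μ₀ + τ_data·x̄)/(τ₀+τ_data), with τ₀=1/σ₀² and τ_data=n/σ².
Here τ₀ = 1/25.7 = 0.038911 and τ_data = 9/41.1 = 0.218978, so τ_n = 0.257889.
Rearranging for μ₀: μ₀ = (μ_n·τ_n − τ_data·x̄)/τ₀ = (7.4154·0.257889 − 0.218978·8.2) / 0.038911 = 0.116730/0.038911 ≈ 3.0.

μ₀ = 3.0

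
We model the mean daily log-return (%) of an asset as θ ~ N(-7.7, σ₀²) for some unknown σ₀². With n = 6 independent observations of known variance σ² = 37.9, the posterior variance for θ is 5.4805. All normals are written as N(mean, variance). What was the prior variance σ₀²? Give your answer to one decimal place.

Posterior precision equals prior precision plus data precision: 1/σ_n² = 1/σ₀² + n/σ².
So 1/σ₀² = 1/5.4805 − 6/37.9 = 0.182465 − 0.158311 = 0.024154.
Hence σ₀² = 1/0.024154 ≈ 41.4.

σ₀² = 41.4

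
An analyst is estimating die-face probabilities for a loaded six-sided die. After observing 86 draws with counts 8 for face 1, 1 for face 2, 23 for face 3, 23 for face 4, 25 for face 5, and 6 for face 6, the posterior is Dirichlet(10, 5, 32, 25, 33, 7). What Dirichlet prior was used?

For a Dirichlet(α) prior with multinomial counts c, the posterior is Dirichlet(α + c) componentwise.
Subtract each count from the matching posterior parameter: 10−8=2, 5−1=4, 32−23=9, 25−23=2, 33−25=8, 7−6=1.

Dirichlet(2, 4, 9, 2, 8, 1)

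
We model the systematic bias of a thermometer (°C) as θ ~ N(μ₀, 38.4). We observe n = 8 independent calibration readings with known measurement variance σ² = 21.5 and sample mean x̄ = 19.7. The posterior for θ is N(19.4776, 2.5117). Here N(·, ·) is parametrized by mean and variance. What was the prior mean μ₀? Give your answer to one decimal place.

With known observation variance, the Normal–Normal posterior has precision τ_n = τ₀ + n/σ² and mean μ_n = (τ₀μ₀ + (n/σ²)x̄)/τ_n.
Here τ₀ = 1/38.4 = 0.026042 and τ_data = 8/21.5 = 0.372093, so τ_n = 0.398135.
Rearranging for μ₀: μ₀ = (μ_n·τ_n − τ_data·x̄)/τ₀ = (19.4776·0.398135 − 0.372093·19.7) / 0.026042 = 0.424482/0.026042 ≈ 16.3.

μ₀ = 16.3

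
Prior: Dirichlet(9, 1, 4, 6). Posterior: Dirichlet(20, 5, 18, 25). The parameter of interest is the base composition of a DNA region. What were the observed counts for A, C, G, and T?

counts (11, 4, 14, 19)

For a Dirichlet(α) prior with multinomial counts c, the posterior is Dirichlet(α + c) componentwise.
Counts are posterior − prior componentwise: 20−9=11, 5−1=4, 18−4=14, 25−6=19.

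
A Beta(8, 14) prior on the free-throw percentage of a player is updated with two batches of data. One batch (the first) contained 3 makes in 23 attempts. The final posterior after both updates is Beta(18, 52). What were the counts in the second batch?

7 makes and 18 misses

Because Beta–binomial updating is additive in the counts, the combined data contributed (α_post−α_prior, β_post−β_prior) successes and failures.
Total across both batches: 18−8=10 makes, 52−14=38 misses.
Subtract the first batch: 10−3=7 makes and 38−20=18 misses.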